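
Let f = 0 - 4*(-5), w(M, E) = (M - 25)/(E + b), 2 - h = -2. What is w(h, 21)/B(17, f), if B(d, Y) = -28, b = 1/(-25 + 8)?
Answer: 51/1424 ≈ 0.035815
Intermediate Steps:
h = 4 (h = 2 - 1*(-2) = 2 + 2 = 4)
b = -1/17 (b = 1/(-17) = -1/17 ≈ -0.058824)
w(M, E) = (-25 + M)/(-1/17 + E) (w(M, E) = (M - 25)/(E - 1/17) = (-25 + M)/(-1/17 + E))
f = 20 (f = 0 + 20 = 20)
w(h, 21)/B(17, f) = (17*(-25 + 4)/(-1 + 17*21))/(-28) = (17*(-21)/(-1 + 357))*(-1/28) = (17*(-21)/356)*(-1/28) = (17*(1/356)*(-21))*(-1/28) = -357/356*(-1/28) = 51/1424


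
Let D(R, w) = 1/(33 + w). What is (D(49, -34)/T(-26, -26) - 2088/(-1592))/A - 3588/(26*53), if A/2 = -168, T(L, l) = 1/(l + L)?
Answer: -9789509/3543792 ≈ -2.7624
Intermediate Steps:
T(L, l) = 1/(L + l)
A = -336 (A = 2*(-168) = -336)
(D(49, -34)/T(-26, -26) - 2088/(-1592))/A - 3588/(26*53) = (1/((33 - 34)*(1/(-26 - 26))) - 2088/(-1592))/(-336) - 3588/(26*53) = (1/((-1)*(1/(-52))) - 2088*(-1/1592))*(-1/336) - 3588/1378 = (-1/(-1/52) + 261/199)*(-1/336) - 3588*1/1378 = (-1*(-52) + 261/199)*(-1/336) - 138/53 = (52 + 261/199)*(-1/336) - 138/53 = (10609/199)*(-1/336) - 138/53 = -10609/66864 - 138/53 = -9789509/3543792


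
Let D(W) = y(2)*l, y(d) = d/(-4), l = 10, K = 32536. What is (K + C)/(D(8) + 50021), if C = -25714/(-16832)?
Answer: 91278611/140311552 ≈ 0.65054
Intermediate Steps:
C = 12857/8416 (C = -25714*(-1/16832) = 12857/8416 ≈ 1.5277)
y(d) = -d/4 (y(d) = d*(-1/4) = -d/4)
D(W) = -5 (D(W) = -1/4*2*10 = -1/2*10 = -5)
(K + C)/(D(8) + 50021) = (32536 + 12857/8416)/(-5 + 50021) = (273835833/8416)/50016 = (273835833/8416)*(1/50016) = 91278611/140311552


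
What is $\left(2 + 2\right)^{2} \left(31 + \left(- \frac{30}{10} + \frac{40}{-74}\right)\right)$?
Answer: $\frac{16256}{37} \approx 439.35$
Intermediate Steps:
$\left(2 + 2\right)^{2} \left(31 + \left(- \frac{30}{10} + \frac{40}{-74}\right)\right) = 4^{2} \left(31 + \left(\left(-30\right) \frac{1}{10} + 40 \left(- \frac{1}{74}\right)\right)\right) = 16 \left(31 - \frac{131}{37}\right) = 16 \cdot \frac{1016}{37} = \frac{16256}{37}$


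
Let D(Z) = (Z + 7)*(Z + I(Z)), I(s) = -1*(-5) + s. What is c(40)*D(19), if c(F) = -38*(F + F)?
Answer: -3398720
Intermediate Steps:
I(s) = 5 + s
c(F) = -76*F
D(Z) = (5 + 2*Z)*(7 + Z) (D(Z) = (Z + 7)*(Z + (5 + Z)) = (7 + Z)*(5 + 2*Z) = (5 + 2*Z)*(7 + Z))
c(40)*D(19) = (-76*40)*(35 + 2*19² + 19*19) = -3040*(35 + 2*361 + 361) = -3040*(35 + 722 + 361) = -3040*1118 = -3398720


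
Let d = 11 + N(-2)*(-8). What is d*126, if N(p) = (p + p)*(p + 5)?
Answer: 13482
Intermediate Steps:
N(p) = 2*p*(5 + p) (N(p) = (2*p)*(5 + p) = 2*p*(5 + p))
d = 107 (d = 11 + (2*(-2)*(5 - 2))*(-8) = 11 + (2*(-2)*3)*(-8) = 11 - 12*(-8) = 11 + 96 = 107)
d*126 = 107*126 = 13482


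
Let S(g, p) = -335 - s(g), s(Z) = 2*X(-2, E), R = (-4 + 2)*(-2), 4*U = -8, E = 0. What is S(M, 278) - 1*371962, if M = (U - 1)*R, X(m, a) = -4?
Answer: -372289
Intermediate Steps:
U = -2 (U = (1/4)*(-8) = -2)
R = 4 (R = -2*(-2) = 4)
s(Z) = -8 (s(Z) = 2*(-4) = -8)
M = -12 (M = (-2 - 1)*4 = -3*4 = -12)
S(g, p) = -327 (S(g, p) = -335 - 1*(-8) = -335 + 8 = -327)
S(M, 278) - 1*371962 = -327 - 1*371962 = -327 - 371962 = -372289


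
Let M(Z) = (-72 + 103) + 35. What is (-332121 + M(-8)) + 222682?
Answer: -109373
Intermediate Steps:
M(Z) = 66 (M(Z) = 31 + 35 = 66)
(-332121 + M(-8)) + 222682 = (-332121 + 66) + 222682 = -332055 + 222682 = -109373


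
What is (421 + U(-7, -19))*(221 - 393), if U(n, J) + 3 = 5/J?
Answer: -1365164/19 ≈ -71851.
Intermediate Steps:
U(n, J) = -3 + 5/J
(421 + U(-7, -19))*(221 - 393) = (421 + (-3 + 5/(-19)))*(221 - 393) = (421 + (-3 + 5*(-1/19)))*(-172) = (421 + (-3 - 5/19))*(-172) = (421 - 62/19)*(-172) = (7937/19)*(-172) = -1365164/19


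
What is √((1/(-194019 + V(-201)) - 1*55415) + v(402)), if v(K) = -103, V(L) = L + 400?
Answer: I*√521399967464255/96910 ≈ 235.62*I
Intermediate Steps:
V(L) = 400 + L
√((1/(-194019 + V(-201)) - 1*55415) + v(402)) = √((1/(-194019 + (400 - 201)) - 1*55415) - 103) = √((1/(-194019 + 199) - 55415) - 103) = √((1/(-193820) - 55415) - 103) = √((-1/193820 - 55415) - 103) = √(-10740535301/193820 - 103) = √(-10760498761/193820) = I*√521399967464255/96910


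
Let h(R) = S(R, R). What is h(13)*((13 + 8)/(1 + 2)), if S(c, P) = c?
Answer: 91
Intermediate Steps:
h(R) = R
h(13)*((13 + 8)/(1 + 2)) = 13*((13 + 8)/(1 + 2)) = 13*(21/3) = 13*(21*(1/3)) = 13*7 = 91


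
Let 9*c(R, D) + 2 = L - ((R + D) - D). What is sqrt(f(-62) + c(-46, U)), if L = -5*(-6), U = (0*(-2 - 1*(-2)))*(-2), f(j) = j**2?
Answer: sqrt(34670)/3 ≈ 62.066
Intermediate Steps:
U = 0 (U = (0*(-2 + 2))*(-2) = (0*0)*(-2) = 0*(-2) = 0)
L = 30
c(R, D) = 28/9 - R/9 (c(R, D) = -2/9 + (30 - ((R + D) - D))/9 = -2/9 + (30 - ((D + R) - D))/9 = -2/9 + (30 - R)/9 = -2/9 + (10/3 - R/9) = 28/9 - R/9)
sqrt(f(-62) + c(-46, U)) = sqrt((-62)**2 + (28/9 - 1/9*(-46))) = sqrt(3844 + (28/9 + 46/9)) = sqrt(3844 + 74/9) = sqrt(34670/9) = sqrt(34670)/3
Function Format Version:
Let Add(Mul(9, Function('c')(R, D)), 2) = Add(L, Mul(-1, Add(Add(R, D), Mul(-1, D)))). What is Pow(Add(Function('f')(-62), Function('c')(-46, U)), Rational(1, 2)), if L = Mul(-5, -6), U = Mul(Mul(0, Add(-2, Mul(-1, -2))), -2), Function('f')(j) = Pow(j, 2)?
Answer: Mul(Rational(1, 3), Pow(34670, Rational(1, 2))) ≈ 62.066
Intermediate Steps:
U = 0 (U = Mul(Mul(0, Add(-2, 2)), -2) = Mul(Mul(0, 0), -2) = Mul(0, -2) = 0)
L = 30
Function('c')(R, D) = Add(Rational(28, 9), Mul(Rational(-1, 9), R)) (Function('c')(R, D) = Add(Rational(-2, 9), Mul(Rational(1, 9), Add(30, Mul(-1, Add(Add(R, D), Mul(-1, D)))))) = Add(Rational(-2, 9), Mul(Rational(1, 9), Add(30, Mul(-1, Add(Add(D, R), Mul(-1, D)))))) = Add(Rational(-2, 9), Mul(Rational(1, 9), Add(30, Mul(-1, R)))) = Add(Rational(-2, 9), Add(Rational(10, 3), Mul(Rational(-1, 9), R))) = Add(Rational(28, 9), Mul(Rational(-1, 9), R)))
Pow(Add(Function('f')(-62), Function('c')(-46, U)), Rational(1, 2)) = Pow(Add(Pow(-62, 2), Add(Rational(28, 9), Mul(Rational(-1, 9), -46))), Rational(1, 2)) = Pow(Add(3844, Add(Rational(28, 9), Rational(46, 9))), Rational(1, 2)) = Pow(Add(3844, Rational(74, 9)), Rational(1, 2)) = Pow(Rational(34670, 9), Rational(1, 2)) = Mul(Rational(1, 3), Pow(34670, Rational(1, 2)))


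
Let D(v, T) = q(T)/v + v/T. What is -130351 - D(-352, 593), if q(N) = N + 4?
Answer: -27208468411/208736 ≈ -1.3035e+5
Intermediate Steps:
q(N) = 4 + N
D(v, T) = v/T + (4 + T)/v (D(v, T) = (4 + T)/v + v/T = v/T + (4 + T)/v)
-130351 - D(-352, 593) = -130351 - (4/(-352) + 593/(-352) - 352/593) = -130351 - (4*(-1/352) + 593*(-1/352) - 352*1/593) = -130351 - (-1/88 - 593/352 - 352/593) = -130351 - 1*(-477925/208736) = -130351 + 477925/208736 = -27208468411/208736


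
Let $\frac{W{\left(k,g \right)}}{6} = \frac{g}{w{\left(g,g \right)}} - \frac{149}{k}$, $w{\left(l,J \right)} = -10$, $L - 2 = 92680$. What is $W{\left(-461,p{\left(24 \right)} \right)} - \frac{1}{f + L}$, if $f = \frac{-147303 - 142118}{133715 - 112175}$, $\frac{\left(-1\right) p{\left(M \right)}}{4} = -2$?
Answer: $- \frac{13162206833946}{4600966379995} \approx -2.8607$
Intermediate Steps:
$L = 92682$ ($L = 2 + 92680 = 92682$)
$p{\left(M \right)} = 8$ ($p{\left(M \right)} = \left(-4\right) \left(-2\right) = 8$)
$W{\left(k,g \right)} = - \frac{894}{k} - \frac{3 g}{5}$ ($W{\left(k,g \right)} = 6 \left(\frac{g}{-10} - \frac{149}{k}\right) = 6 \left(g \left(- \frac{1}{10}\right) - \frac{149}{k}\right) = 6 \left(- \frac{g}{10} - \frac{149}{k}\right) = 6 \left(- \frac{149}{k} - \frac{g}{10}\right) = - \frac{894}{k} - \frac{3 g}{5}$)
$f = - \frac{289421}{21540} \approx -13.436$
$W{\left(-461,p{\left(24 \right)} \right)} - \frac{1}{f + L} = \left(- \frac{894}{-461} - \frac{24}{5}\right) - \frac{1}{- \frac{289421}{21540} + 92682} = \left(\left(-894\right) \left(- \frac{1}{461}\right) - \frac{24}{5}\right) - \frac{1}{\frac{1996080859}{21540}} = \left(\frac{894}{461} - \frac{24}{5}\right) - \frac{21540}{1996080859} = - \frac{6594}{2305} - \frac{21540}{1996080859} = - \frac{13162206833946}{4600966379995}$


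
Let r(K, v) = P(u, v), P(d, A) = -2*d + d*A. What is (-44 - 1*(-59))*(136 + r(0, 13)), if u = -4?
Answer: 1380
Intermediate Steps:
P(d, A) = -2*d + A*d
r(K, v) = 8 - 4*v (r(K, v) = -4*(-2 + v) = 8 - 4*v)
(-44 - 1*(-59))*(136 + r(0, 13)) = (-44 - 1*(-59))*(136 + (8 - 4*13)) = (-44 + 59)*(136 + (8 - 52)) = 15*(136 - 44) = 15*92 = 1380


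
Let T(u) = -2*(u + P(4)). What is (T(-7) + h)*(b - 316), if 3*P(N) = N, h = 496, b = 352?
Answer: 18264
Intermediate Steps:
P(N) = N/3
T(u) = -8/3 - 2*u (T(u) = -2*(u + (⅓)*4) = -2*(u + 4/3) = -2*(4/3 + u) = -8/3 - 2*u)
(T(-7) + h)*(b - 316) = ((-8/3 - 2*(-7)) + 496)*(352 - 316) = ((-8/3 + 14) + 496)*36 = (34/3 + 496)*36 = (1522/3)*36 = 18264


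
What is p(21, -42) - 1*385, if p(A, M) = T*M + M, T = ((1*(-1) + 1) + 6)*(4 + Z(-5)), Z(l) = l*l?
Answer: -7735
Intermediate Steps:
Z(l) = l²
T = 174 (T = ((1*(-1) + 1) + 6)*(4 + (-5)²) = ((-1 + 1) + 6)*(4 + 25) = (0 + 6)*29 = 6*29 = 174)
p(A, M) = 175*M (p(A, M) = 174*M + M = 175*M)
p(21, -42) - 1*385 = 175*(-42) - 1*385 = -7350 - 385 = -7735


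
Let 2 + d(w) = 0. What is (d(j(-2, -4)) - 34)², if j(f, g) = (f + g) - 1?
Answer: 1296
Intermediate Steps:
j(f, g) = -1 + f + g
d(w) = -2 (d(w) = -2 + 0 = -2)
(d(j(-2, -4)) - 34)² = (-2 - 34)² = (-36)² = 1296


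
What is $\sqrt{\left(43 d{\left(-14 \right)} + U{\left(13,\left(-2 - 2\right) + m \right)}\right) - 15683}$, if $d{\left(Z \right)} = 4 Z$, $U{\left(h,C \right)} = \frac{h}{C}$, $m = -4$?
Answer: $\frac{i \sqrt{289482}}{4} \approx 134.51 i$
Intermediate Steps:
$\sqrt{\left(43 d{\left(-14 \right)} + U{\left(13,\left(-2 - 2\right) + m \right)}\right) - 15683} = \sqrt{\left(43 \cdot 4 \left(-14\right) + \frac{13}{\left(-2 - 2\right) - 4}\right) - 15683} = \sqrt{\left(43 \left(-56\right) + \frac{13}{-4 - 4}\right) - 15683} = \sqrt{\left(-2408 + \frac{13}{-8}\right) - 15683} = \sqrt{\left(-2408 + 13 \left(- \frac{1}{8}\right)\right) - 15683} = \sqrt{\left(-2408 - \frac{13}{8}\right) - 15683} = \sqrt{- \frac{19277}{8} - 15683} = \sqrt{- \frac{144741}{8}} = \frac{i \sqrt{289482}}{4}$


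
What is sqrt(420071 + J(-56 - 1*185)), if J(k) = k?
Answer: sqrt(419830) ≈ 647.94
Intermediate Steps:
sqrt(420071 + J(-56 - 1*185)) = sqrt(420071 + (-56 - 1*185)) = sqrt(420071 + (-56 - 185)) = sqrt(420071 - 241) = sqrt(419830)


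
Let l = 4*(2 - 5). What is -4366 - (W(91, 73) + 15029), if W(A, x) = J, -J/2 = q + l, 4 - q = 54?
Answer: -19519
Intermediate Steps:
q = -50 (q = 4 - 1*54 = 4 - 54 = -50)
l = -12 (l = 4*(-3) = -12)
J = 124 (J = -2*(-50 - 12) = -2*(-62) = 124)
W(A, x) = 124
-4366 - (W(91, 73) + 15029) = -4366 - (124 + 15029) = -4366 - 1*15153 = -4366 - 15153 = -19519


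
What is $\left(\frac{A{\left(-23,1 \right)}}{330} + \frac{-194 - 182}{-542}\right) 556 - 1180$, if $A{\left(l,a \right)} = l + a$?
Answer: $- \frac{3379456}{4065} \approx -831.35$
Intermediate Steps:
$A{\left(l,a \right)} = a + l$
$\left(\frac{A{\left(-23,1 \right)}}{330} + \frac{-194 - 182}{-542}\right) 556 - 1180 = \left(\frac{1 - 23}{330} + \frac{-194 - 182}{-542}\right) 556 - 1180 = \left(\left(-22\right) \frac{1}{330} - - \frac{188}{271}\right) 556 - 1180 = \left(- \frac{1}{15} + \frac{188}{271}\right) 556 - 1180 = \frac{2549}{4065} \cdot 556 - 1180 = \frac{1417244}{4065} - 1180 = - \frac{3379456}{4065}$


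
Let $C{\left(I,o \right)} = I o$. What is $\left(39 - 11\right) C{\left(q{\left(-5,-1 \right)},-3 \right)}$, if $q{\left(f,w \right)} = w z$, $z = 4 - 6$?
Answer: $-168$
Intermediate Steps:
$z = -2$ ($z = 4 - 6 = -2$)
$q{\left(f,w \right)} = - 2 w$ ($q{\left(f,w \right)} = w \left(-2\right) = - 2 w$)
$\left(39 - 11\right) C{\left(q{\left(-5,-1 \right)},-3 \right)} = \left(39 - 11\right) \left(-2\right) \left(-1\right) \left(-3\right) = 28 \cdot 2 \left(-3\right) = 28 \left(-6\right) = -168$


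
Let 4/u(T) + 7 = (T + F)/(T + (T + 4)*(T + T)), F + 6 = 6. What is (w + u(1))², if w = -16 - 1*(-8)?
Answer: 26569/361 ≈ 73.598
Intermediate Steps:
w = -8 (w = -16 + 8 = -8)
F = 0 (F = -6 + 6 = 0)
u(T) = 4/(-7 + T/(T + 2*T*(4 + T))) (u(T) = 4/(-7 + (T + 0)/(T + (T + 4)*(T + T))) = 4/(-7 + T/(T + (4 + T)*(2*T))) = 4/(-7 + T/(T + 2*T*(4 + T))))
(w + u(1))² = (-8 - (18 + 4*1)/(31 + 7*1))² = (-8 - (18 + 4)/(31 + 7))² = (-8 - 1*22/38)² = (-8 - 1*1/38*22)² = (-8 - 11/19)² = (-163/19)² = 26569/361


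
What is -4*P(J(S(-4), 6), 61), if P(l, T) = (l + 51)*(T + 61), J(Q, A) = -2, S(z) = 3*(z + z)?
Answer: -23912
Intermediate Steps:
S(z) = 6*z (S(z) = 3*(2*z) = 6*z)
P(l, T) = (51 + l)*(61 + T)
-4*P(J(S(-4), 6), 61) = -4*(3111 + 51*61 + 61*(-2) + 61*(-2)) = -4*(3111 + 3111 - 122 - 122) = -4*5978 = -23912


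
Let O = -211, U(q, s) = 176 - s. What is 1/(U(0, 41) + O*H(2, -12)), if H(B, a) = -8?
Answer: 1/1823 ≈ 0.00054855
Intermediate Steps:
1/(U(0, 41) + O*H(2, -12)) = 1/((176 - 1*41) - 211*(-8)) = 1/((176 - 41) + 1688) = 1/(135 + 1688) = 1/1823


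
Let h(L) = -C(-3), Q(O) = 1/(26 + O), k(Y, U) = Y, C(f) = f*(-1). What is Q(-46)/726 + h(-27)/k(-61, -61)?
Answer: 43499/885720 ≈ 0.049111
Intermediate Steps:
C(f) = -f
h(L) = -3 (h(L) = -(-1)*(-3) = -1*3 = -3)
Q(-46)/726 + h(-27)/k(-61, -61) = 1/((26 - 46)*726) - 3/(-61) = (1/726)/(-20) - 3*(-1/61) = -1/20*1/726 + 3/61 = -1/14520 + 3/61 = 43499/885720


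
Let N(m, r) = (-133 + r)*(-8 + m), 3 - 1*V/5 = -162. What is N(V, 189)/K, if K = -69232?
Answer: -5719/8654 ≈ -0.66085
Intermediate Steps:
V = 825 (V = 15 - 5*(-162) = 15 + 810 = 825)
N(V, 189)/K = (1064 - 133*825 - 8*189 + 825*189)/(-69232) = (1064 - 109725 - 1512 + 155925)*(-1/69232) = 45752*(-1/69232) = -5719/8654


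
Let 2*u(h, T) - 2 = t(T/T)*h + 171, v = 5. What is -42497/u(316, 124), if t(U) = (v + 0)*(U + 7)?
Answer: -84994/12813 ≈ -6.6334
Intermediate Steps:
t(U) = 35 + 5*U (t(U) = (5 + 0)*(U + 7) = 5*(7 + U) = 35 + 5*U)
u(h, T) = 173/2 + 20*h (u(h, T) = 1 + ((35 + 5*(T/T))*h + 171)/2 = 1 + ((35 + 5*1)*h + 171)/2 = 1 + ((35 + 5)*h + 171)/2 = 1 + (40*h + 171)/2 = 1 + (171 + 40*h)/2 = 1 + (171/2 + 20*h) = 173/2 + 20*h)
-42497/u(316, 124) = -42497/(173/2 + 20*316) = -42497/(173/2 + 6320) = -42497/12813/2 = -42497*2/12813 = -84994/12813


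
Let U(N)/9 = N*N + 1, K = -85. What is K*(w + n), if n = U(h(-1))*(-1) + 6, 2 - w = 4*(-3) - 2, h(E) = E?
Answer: -340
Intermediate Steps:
w = 16 (w = 2 - (4*(-3) - 2) = 2 - (-12 - 2) = 2 - 1*(-14) = 2 + 14 = 16)
U(N) = 9 + 9*N² (U(N) = 9*(N*N + 1) = 9*(N² + 1) = 9*(1 + N²) = 9 + 9*N²)
n = -12 (n = (9 + 9*(-1)²)*(-1) + 6 = (9 + 9*1)*(-1) + 6 = (9 + 9)*(-1) + 6 = 18*(-1) + 6 = -18 + 6 = -12)
K*(w + n) = -85*(16 - 12) = -85*4 = -340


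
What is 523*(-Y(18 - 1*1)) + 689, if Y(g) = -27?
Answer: 14810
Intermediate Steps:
523*(-Y(18 - 1*1)) + 689 = 523*(-1*(-27)) + 689 = 523*27 + 689 = 14121 + 689 = 14810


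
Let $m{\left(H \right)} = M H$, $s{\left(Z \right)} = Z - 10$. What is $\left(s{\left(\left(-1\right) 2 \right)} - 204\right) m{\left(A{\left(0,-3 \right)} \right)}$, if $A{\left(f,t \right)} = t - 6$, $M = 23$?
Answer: $44712$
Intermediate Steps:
$s{\left(Z \right)} = -10 + Z$
$A{\left(f,t \right)} = -6 + t$ ($A{\left(f,t \right)} = t - 6 = -6 + t$)
$m{\left(H \right)} = 23 H$
$\left(s{\left(\left(-1\right) 2 \right)} - 204\right) m{\left(A{\left(0,-3 \right)} \right)} = \left(\left(-10 - 2\right) - 204\right) 23 \left(-6 - 3\right) = \left(\left(-10 - 2\right) - 204\right) 23 \left(-9\right) = \left(-12 - 204\right) \left(-207\right) = \left(-216\right) \left(-207\right) = 44712$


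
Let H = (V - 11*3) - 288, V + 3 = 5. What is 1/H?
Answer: -1/319 ≈ -0.0031348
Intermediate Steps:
V = 2 (V = -3 + 5 = 2)
H = -319 (H = (2 - 11*3) - 288 = (2 - 33) - 288 = -31 - 288 = -319)
1/H = 1/(-319) = -1/319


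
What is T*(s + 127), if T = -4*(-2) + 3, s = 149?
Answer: 3036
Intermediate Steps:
T = 11 (T = 8 + 3 = 11)
T*(s + 127) = 11*(149 + 127) = 11*276 = 3036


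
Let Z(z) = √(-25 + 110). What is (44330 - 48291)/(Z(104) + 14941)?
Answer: -59181301/223233396 + 3961*√85/223233396 ≈ -0.26495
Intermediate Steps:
Z(z) = √85
(44330 - 48291)/(Z(104) + 14941) = (44330 - 48291)/(√85 + 14941) = -3961/(14941 + √85)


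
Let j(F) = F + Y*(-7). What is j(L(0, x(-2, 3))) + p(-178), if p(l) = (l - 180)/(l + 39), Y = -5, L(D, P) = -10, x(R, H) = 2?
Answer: 3833/139 ≈ 27.576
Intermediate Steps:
p(l) = (-180 + l)/(39 + l)
j(F) = 35 + F (j(F) = F - 5*(-7) = F + 35 = 35 + F)
j(L(0, x(-2, 3))) + p(-178) = (35 - 10) + (-180 - 178)/(39 - 178) = 25 - 358/(-139) = 25 - 1/139*(-358) = 25 + 358/139 = 3833/139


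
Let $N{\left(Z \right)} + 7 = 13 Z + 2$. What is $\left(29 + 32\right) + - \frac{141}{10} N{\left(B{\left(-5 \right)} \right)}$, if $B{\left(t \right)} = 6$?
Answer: $- \frac{9683}{10} \approx -968.3$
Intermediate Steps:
$N{\left(Z \right)} = -5 + 13 Z$ ($N{\left(Z \right)} = -7 + \left(13 Z + 2\right) = -7 + \left(2 + 13 Z\right) = -5 + 13 Z$)
$\left(29 + 32\right) + - \frac{141}{10} N{\left(B{\left(-5 \right)} \right)} = \left(29 + 32\right) + - \frac{141}{10} \left(-5 + 13 \cdot 6\right) = 61 + \left(-141\right) \frac{1}{10} \left(-5 + 78\right) = 61 - \frac{10293}{10} = - \frac{9683}{10}$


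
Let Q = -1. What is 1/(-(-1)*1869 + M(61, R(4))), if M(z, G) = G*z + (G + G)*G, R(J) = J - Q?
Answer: 1/2224 ≈ 0.00044964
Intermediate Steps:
R(J) = 1 + J (R(J) = J - 1*(-1) = J + 1 = 1 + J)
M(z, G) = 2*G² + G*z (M(z, G) = G*z + (2*G)*G = G*z + 2*G² = 2*G² + G*z)
1/(-(-1)*1869 + M(61, R(4))) = 1/(-(-1)*1869 + (1 + 4)*(61 + 2*(1 + 4))) = 1/(-1*(-1869) + 5*(61 + 2*5)) = 1/(1869 + 5*(61 + 10)) = 1/(1869 + 5*71) = 1/(1869 + 355) = 1/2224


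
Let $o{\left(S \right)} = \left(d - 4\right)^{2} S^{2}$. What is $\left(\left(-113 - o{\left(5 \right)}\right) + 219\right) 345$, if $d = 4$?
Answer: $36570$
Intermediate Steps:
$o{\left(S \right)} = 0$ ($o{\left(S \right)} = \left(4 - 4\right)^{2} S^{2} = 0^{2} S^{2} = 0 S^{2} = 0$)
$\left(\left(-113 - o{\left(5 \right)}\right) + 219\right) 345 = \left(\left(-113 - 0\right) + 219\right) 345 = \left(\left(-113 + 0\right) + 219\right) 345 = \left(-113 + 219\right) 345 = 106 \cdot 345 = 36570$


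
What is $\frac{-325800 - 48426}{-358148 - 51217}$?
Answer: $\frac{124742}{136455} \approx 0.91416$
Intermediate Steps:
$\frac{-325800 - 48426}{-358148 - 51217} = - \frac{374226}{-409365} = \left(-374226\right) \left(- \frac{1}{409365}\right) = \frac{124742}{136455}$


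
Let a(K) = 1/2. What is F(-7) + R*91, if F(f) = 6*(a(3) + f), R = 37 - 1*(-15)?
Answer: 4693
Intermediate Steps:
R = 52 (R = 37 + 15 = 52)
a(K) = ½
F(f) = 3 + 6*f (F(f) = 6*(½ + f) = 3 + 6*f)
F(-7) + R*91 = (3 + 6*(-7)) + 52*91 = (3 - 42) + 4732 = -39 + 4732 = 4693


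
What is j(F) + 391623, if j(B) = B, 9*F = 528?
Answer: 1175045/3 ≈ 3.9168e+5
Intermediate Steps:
F = 176/3 (F = (1/9)*528 = 176/3 ≈ 58.667)
j(F) + 391623 = 176/3 + 391623 = 1175045/3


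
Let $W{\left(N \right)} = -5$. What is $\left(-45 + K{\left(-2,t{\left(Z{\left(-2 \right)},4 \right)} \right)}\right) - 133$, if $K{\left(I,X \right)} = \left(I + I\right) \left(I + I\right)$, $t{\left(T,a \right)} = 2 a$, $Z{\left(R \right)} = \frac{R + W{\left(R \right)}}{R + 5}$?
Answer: $-162$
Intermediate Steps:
$Z{\left(R \right)} = \frac{-5 + R}{5 + R}$ ($Z{\left(R \right)} = \frac{R - 5}{R + 5} = \frac{-5 + R}{5 + R}$)
$K{\left(I,X \right)} = 4 I^{2}$ ($K{\left(I,X \right)} = 2 I 2 I = 4 I^{2}$)
$\left(-45 + K{\left(-2,t{\left(Z{\left(-2 \right)},4 \right)} \right)}\right) - 133 = \left(-45 + 4 \left(-2\right)^{2}\right) - 133 = \left(-45 + 4 \cdot 4\right) - 133 = \left(-45 + 16\right) - 133 = -29 - 133 = -162$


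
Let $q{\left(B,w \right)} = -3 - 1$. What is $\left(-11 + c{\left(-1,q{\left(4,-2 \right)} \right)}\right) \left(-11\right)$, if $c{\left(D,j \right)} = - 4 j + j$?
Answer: $-11$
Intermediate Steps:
$q{\left(B,w \right)} = -4$
$c{\left(D,j \right)} = - 3 j$
$\left(-11 + c{\left(-1,q{\left(4,-2 \right)} \right)}\right) \left(-11\right) = \left(-11 - -12\right) \left(-11\right) = \left(-11 + 12\right) \left(-11\right) = 1 \left(-11\right) = -11$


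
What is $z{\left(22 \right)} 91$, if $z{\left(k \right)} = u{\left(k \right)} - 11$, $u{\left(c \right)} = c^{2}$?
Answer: $43043$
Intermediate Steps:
$z{\left(k \right)} = -11 + k^{2}$ ($z{\left(k \right)} = k^{2} - 11 = -11 + k^{2}$)
$z{\left(22 \right)} 91 = \left(-11 + 22^{2}\right) 91 = \left(-11 + 484\right) 91 = 473 \cdot 91 = 43043$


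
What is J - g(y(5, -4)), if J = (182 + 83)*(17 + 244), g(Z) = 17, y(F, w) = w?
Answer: 69148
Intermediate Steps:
J = 69165 (J = 265*261 = 69165)
J - g(y(5, -4)) = 69165 - 1*17 = 69165 - 17 = 69148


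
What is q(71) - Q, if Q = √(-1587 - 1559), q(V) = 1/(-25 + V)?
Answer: 1/46 - 11*I*√26 ≈ 0.021739 - 56.089*I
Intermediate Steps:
Q = 11*I*√26 (Q = √(-3146) = 11*I*√26 ≈ 56.089*I)
q(71) - Q = 1/(-25 + 71) - 11*I*√26 = 1/46 - 11*I*√26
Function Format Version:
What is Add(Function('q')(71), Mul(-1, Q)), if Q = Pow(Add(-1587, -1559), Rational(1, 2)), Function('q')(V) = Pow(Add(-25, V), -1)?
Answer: Add(Rational(1, 46), Mul(-11, I, Pow(26, Rational(1, 2)))) ≈ Add(0.021739, Mul(-56.089, I))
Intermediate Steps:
Q = Mul(11, I, Pow(26, Rational(1, 2))) (Q = Pow(-3146, Rational(1, 2)) = Mul(11, I, Pow(26, Rational(1, 2))) ≈ Mul(56.089, I))
Add(Function('q')(71), Mul(-1, Q)) = Add(Pow(Add(-25, 71), -1), Mul(-1, Mul(11, I, Pow(26, Rational(1, 2))))) = Add(Pow(46, -1), Mul(-11, I, Pow(26, Rational(1, 2)))) = Add(Rational(1, 46), Mul(-11, I, Pow(26, Rational(1, 2))))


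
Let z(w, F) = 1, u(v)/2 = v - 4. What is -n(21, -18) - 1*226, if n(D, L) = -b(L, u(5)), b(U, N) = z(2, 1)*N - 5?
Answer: -229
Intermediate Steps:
u(v) = -8 + 2*v (u(v) = 2*(v - 4) = 2*(-4 + v) = -8 + 2*v)
b(U, N) = -5 + N (b(U, N) = 1*N - 5 = N - 5 = -5 + N)
n(D, L) = 3 (n(D, L) = -(-5 + (-8 + 2*5)) = -(-5 + (-8 + 10)) = -(-5 + 2) = -1*(-3) = 3)
-n(21, -18) - 1*226 = -1*3 - 1*226 = -3 - 226 = -229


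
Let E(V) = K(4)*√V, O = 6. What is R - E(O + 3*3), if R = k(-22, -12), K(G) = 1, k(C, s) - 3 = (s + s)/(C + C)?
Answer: 39/11 - √15 ≈ -0.32753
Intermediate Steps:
k(C, s) = 3 + s/C (k(C, s) = 3 + (s + s)/(C + C) = 3 + (2*s)/((2*C)) = 3 + (2*s)*(1/(2*C)) = 3 + s/C)
R = 39/11 (R = 3 - 12/(-22) = 3 - 12*(-1/22) = 3 + 6/11 = 39/11 ≈ 3.5455)
E(V) = √V (E(V) = 1*√V = √V)
R - E(O + 3*3) = 39/11 - √(6 + 3*3) = 39/11 - √(6 + 9) = 39/11 - √15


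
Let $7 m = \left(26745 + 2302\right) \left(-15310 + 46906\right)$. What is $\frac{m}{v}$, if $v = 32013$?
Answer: $\frac{305923004}{74697} \approx 4095.5$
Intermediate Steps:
$m = \frac{917769012}{7}$ ($m = \frac{\left(26745 + 2302\right) \left(-15310 + 46906\right)}{7} = \frac{29047 \cdot 31596}{7} = \frac{1}{7} \cdot 917769012 = \frac{917769012}{7} \approx 1.3111 \cdot 10^{8}$)
$\frac{m}{v} = \frac{917769012}{7 \cdot 32013} = \frac{917769012}{7} \cdot \frac{1}{32013} = \frac{305923004}{74697}$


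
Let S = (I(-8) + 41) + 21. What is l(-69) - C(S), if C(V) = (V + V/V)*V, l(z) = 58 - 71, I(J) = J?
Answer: -2983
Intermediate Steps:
l(z) = -13
S = 54 (S = (-8 + 41) + 21 = 33 + 21 = 54)
C(V) = V*(1 + V) (C(V) = (V + 1)*V = (1 + V)*V = V*(1 + V))
l(-69) - C(S) = -13 - 54*(1 + 54) = -13 - 54*55 = -13 - 1*2970 = -13 - 2970 = -2983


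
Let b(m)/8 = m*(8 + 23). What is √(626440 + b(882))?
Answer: 2*√211294 ≈ 919.33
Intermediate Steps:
b(m) = 248*m (b(m) = 8*(m*(8 + 23)) = 8*(m*31) = 8*(31*m) = 248*m)
√(626440 + b(882)) = √(626440 + 248*882) = √(626440 + 218736) = √845176 = 2*√211294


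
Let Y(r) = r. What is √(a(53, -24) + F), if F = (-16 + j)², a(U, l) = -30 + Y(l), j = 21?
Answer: I*√29 ≈ 5.3852*I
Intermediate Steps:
a(U, l) = -30 + l
F = 25 (F = (-16 + 21)² = 5² = 25)
√(a(53, -24) + F) = √((-30 - 24) + 25) = √(-54 + 25) = √(-29) = I*√29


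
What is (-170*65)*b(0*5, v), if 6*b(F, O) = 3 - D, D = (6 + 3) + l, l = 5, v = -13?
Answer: 60775/3 ≈ 20258.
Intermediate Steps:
D = 14 (D = (6 + 3) + 5 = 9 + 5 = 14)
b(F, O) = -11/6 (b(F, O) = (3 - 1*14)/6 = (3 - 14)/6 = (⅙)*(-11) = -11/6)
(-170*65)*b(0*5, v) = -170*65*(-11/6) = -11050*(-11/6) = 60775/3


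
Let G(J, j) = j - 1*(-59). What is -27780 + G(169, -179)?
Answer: -27900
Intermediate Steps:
G(J, j) = 59 + j (G(J, j) = j + 59 = 59 + j)
-27780 + G(169, -179) = -27780 + (59 - 179) = -27780 - 120 = -27900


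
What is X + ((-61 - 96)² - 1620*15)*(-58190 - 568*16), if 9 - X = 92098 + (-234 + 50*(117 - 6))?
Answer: -23577427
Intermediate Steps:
X = -97405 (X = 9 - (92098 + (-234 + 50*(117 - 6))) = 9 - (92098 + (-234 + 50*111)) = 9 - (92098 + (-234 + 5550)) = 9 - (92098 + 5316) = 9 - 1*97414 = 9 - 97414 = -97405)
X + ((-61 - 96)² - 1620*15)*(-58190 - 568*16) = -97405 + ((-61 - 96)² - 1620*15)*(-58190 - 568*16) = -97405 + ((-157)² - 24300)*(-58190 - 9088) = -97405 + (24649 - 24300)*(-67278) = -97405 + 349*(-67278) = -97405 - 23480022 = -23577427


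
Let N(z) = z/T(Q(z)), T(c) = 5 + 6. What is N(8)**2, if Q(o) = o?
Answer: 64/121 ≈ 0.52893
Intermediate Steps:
T(c) = 11
N(z) = z/11
N(8)**2 = ((1/11)*8)**2 = (8/11)**2 = 64/121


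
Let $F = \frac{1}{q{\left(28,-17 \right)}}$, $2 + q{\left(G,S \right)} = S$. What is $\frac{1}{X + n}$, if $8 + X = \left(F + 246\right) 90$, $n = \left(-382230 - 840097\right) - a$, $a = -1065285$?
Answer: $- \frac{19}{2563380} \approx -7.4121 \cdot 10^{-6}$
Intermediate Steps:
$q{\left(G,S \right)} = -2 + S$
$F = - \frac{1}{19}$ ($F = \frac{1}{-2 - 17} = \frac{1}{-19} = - \frac{1}{19} \approx -0.052632$)
$n = -157042$ ($n = \left(-382230 - 840097\right) - -1065285 = \left(-382230 - 840097\right) + 1065285 = -1222327 + 1065285 = -157042$)
$X = \frac{420418}{19}$ ($X = -8 + \left(- \frac{1}{19} + 246\right) 90 = -8 + \frac{4673}{19} \cdot 90 = -8 + \frac{420570}{19} = \frac{420418}{19} \approx 22127.0$)
$\frac{1}{X + n} = \frac{1}{\frac{420418}{19} - 157042} = \frac{1}{- \frac{2563380}{19}} = - \frac{19}{2563380}$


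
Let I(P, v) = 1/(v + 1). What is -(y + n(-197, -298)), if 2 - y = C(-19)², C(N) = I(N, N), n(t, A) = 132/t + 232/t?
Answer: -9523/63828 ≈ -0.14920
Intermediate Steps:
I(P, v) = 1/(1 + v)
n(t, A) = 364/t
C(N) = 1/(1 + N)
y = 647/324 (y = 2 - (1/(1 - 19))² = 2 - (1/(-18))² = 2 - (-1/18)² = 2 - 1*1/324 = 2 - 1/324 = 647/324 ≈ 1.9969)
-(y + n(-197, -298)) = -(647/324 + 364/(-197)) = -(647/324 + 364*(-1/197)) = -(647/324 - 364/197) = -1*9523/63828 = -9523/63828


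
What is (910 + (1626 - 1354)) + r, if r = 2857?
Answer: 4039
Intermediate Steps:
(910 + (1626 - 1354)) + r = (910 + (1626 - 1354)) + 2857 = (910 + 272) + 2857 = 1182 + 2857 = 4039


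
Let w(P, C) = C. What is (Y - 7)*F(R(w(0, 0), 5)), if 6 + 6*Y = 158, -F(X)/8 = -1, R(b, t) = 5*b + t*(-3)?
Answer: 440/3 ≈ 146.67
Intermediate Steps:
R(b, t) = -3*t + 5*b (R(b, t) = 5*b - 3*t = -3*t + 5*b)
F(X) = 8 (F(X) = -8*(-1) = 8)
Y = 76/3 (Y = -1 + (⅙)*158 = -1 + 79/3 = 76/3 ≈ 25.333)
(Y - 7)*F(R(w(0, 0), 5)) = (76/3 - 7)*8 = (55/3)*8 = 440/3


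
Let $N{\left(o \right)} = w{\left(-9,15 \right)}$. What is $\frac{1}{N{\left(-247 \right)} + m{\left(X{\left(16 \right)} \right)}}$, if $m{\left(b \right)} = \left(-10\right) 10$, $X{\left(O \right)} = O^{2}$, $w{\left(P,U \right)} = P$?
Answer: $- \frac{1}{109} \approx -0.0091743$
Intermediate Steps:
$N{\left(o \right)} = -9$
$m{\left(b \right)} = -100$
$\frac{1}{N{\left(-247 \right)} + m{\left(X{\left(16 \right)} \right)}} = \frac{1}{-9 - 100} = \frac{1}{-109} = - \frac{1}{109}$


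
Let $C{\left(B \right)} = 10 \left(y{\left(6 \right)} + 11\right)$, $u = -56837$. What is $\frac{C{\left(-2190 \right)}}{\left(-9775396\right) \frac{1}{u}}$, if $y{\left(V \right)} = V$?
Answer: $\frac{4831145}{4887698} \approx 0.98843$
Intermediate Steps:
$C{\left(B \right)} = 170$ ($C{\left(B \right)} = 10 \left(6 + 11\right) = 10 \cdot 17 = 170$)
$\frac{C{\left(-2190 \right)}}{\left(-9775396\right) \frac{1}{u}} = \frac{170}{\left(-9775396\right) \frac{1}{-56837}} = \frac{170}{\left(-9775396\right) \left(- \frac{1}{56837}\right)} = \frac{170}{\frac{9775396}{56837}} = 170 \cdot \frac{56837}{9775396} = \frac{4831145}{4887698}$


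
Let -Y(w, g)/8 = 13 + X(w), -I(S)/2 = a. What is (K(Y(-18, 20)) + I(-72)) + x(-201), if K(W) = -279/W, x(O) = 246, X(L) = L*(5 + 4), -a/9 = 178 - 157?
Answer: 743529/1192 ≈ 623.77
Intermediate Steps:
a = -189 (a = -9*(178 - 157) = -9*21 = -189)
I(S) = 378 (I(S) = -2*(-189) = 378)
X(L) = 9*L (X(L) = L*9 = 9*L)
Y(w, g) = -104 - 72*w (Y(w, g) = -8*(13 + 9*w) = -104 - 72*w)
(K(Y(-18, 20)) + I(-72)) + x(-201) = (-279/(-104 - 72*(-18)) + 378) + 246 = (-279/(-104 + 1296) + 378) + 246 = (-279/1192 + 378) + 246 = 450297/1192 + 246 = 743529/1192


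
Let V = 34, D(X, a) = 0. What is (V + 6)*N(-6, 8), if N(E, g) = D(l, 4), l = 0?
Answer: 0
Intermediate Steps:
N(E, g) = 0
(V + 6)*N(-6, 8) = (34 + 6)*0 = 40*0 = 0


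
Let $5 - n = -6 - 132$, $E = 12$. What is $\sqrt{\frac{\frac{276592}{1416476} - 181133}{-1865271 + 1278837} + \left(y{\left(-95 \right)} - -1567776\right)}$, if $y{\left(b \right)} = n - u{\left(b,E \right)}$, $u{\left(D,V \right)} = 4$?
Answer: $\frac{3 \sqrt{834784397474413478271819454}}{69222473882} \approx 1252.2$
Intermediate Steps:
$n = 143$ ($n = 5 - \left(-6 - 132\right) = 5 - -138 = 5 + 138 = 143$)
$y{\left(b \right)} = 139$ ($y{\left(b \right)} = 143 - 4 = 139$)
$\sqrt{\frac{\frac{276592}{1416476} - 181133}{-1865271 + 1278837} + \left(y{\left(-95 \right)} - -1567776\right)} = \sqrt{\frac{\frac{276592}{1416476} - 181133}{-1865271 + 1278837} + \left(139 - -1567776\right)} = \sqrt{\frac{276592 \cdot \frac{1}{1416476} - 181133}{-586434} + \left(139 + 1567776\right)} = \sqrt{\left(\frac{69148}{354119} - 181133\right) \left(- \frac{1}{586434}\right) + 1567915} = \sqrt{\left(- \frac{64142567679}{354119}\right) \left(- \frac{1}{586434}\right) + 1567915} = \sqrt{\frac{21380855893}{69222473882} + 1567915} = \sqrt{\frac{108534976517551923}{69222473882}} = \frac{3 \sqrt{834784397474413478271819454}}{69222473882}$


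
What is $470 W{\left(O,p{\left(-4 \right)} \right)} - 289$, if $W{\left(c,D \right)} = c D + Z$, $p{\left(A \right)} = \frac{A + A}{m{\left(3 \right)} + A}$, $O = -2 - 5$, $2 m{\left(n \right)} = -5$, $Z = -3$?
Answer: $- \frac{74727}{13} \approx -5748.2$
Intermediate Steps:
$m{\left(n \right)} = - \frac{5}{2}$ ($m{\left(n \right)} = \frac{1}{2} \left(-5\right) = - \frac{5}{2}$)
$O = -7$ ($O = -2 - 5 = -7$)
$p{\left(A \right)} = \frac{2 A}{- \frac{5}{2} + A}$ ($p{\left(A \right)} = \frac{A + A}{- \frac{5}{2} + A} = \frac{2 A}{- \frac{5}{2} + A}$)
$W{\left(c,D \right)} = -3 + D c$ ($W{\left(c,D \right)} = c D - 3 = D c - 3 = -3 + D c$)
$470 W{\left(O,p{\left(-4 \right)} \right)} - 289 = 470 \left(-3 + 4 \left(-4\right) \frac{1}{-5 + 2 \left(-4\right)} \left(-7\right)\right) - 289 = 470 \left(-3 + 4 \left(-4\right) \frac{1}{-5 - 8} \left(-7\right)\right) - 289 = 470 \left(-3 + 4 \left(-4\right) \frac{1}{-13} \left(-7\right)\right) - 289 = 470 \left(-3 + 4 \left(-4\right) \left(- \frac{1}{13}\right) \left(-7\right)\right) - 289 = 470 \left(-3 + \frac{16}{13} \left(-7\right)\right) - 289 = 470 \left(-3 - \frac{112}{13}\right) - 289 = 470 \left(- \frac{151}{13}\right) - 289 = - \frac{70970}{13} - 289 = - \frac{74727}{13}$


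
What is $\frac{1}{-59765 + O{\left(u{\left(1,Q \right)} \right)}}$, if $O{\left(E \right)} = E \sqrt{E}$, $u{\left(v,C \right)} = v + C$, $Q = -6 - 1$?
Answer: $\frac{i}{- 59765 i + 6 \sqrt{6}} \approx -1.6732 \cdot 10^{-5} + 4.1147 \cdot 10^{-9} i$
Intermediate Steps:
$Q = -7$
$u{\left(v,C \right)} = C + v$
$O{\left(E \right)} = E^{\frac{3}{2}}$
$\frac{1}{-59765 + O{\left(u{\left(1,Q \right)} \right)}} = \frac{1}{-59765 + \left(-7 + 1\right)^{\frac{3}{2}}} = \frac{1}{-59765 + \left(-6\right)^{\frac{3}{2}}} = \frac{1}{-59765 - 6 i \sqrt{6}}$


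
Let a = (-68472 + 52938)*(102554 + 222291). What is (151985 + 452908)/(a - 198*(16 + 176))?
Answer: -201631/1682060082 ≈ -0.00011987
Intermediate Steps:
a = -5046142230 (a = -15534*324845 = -5046142230)
(151985 + 452908)/(a - 198*(16 + 176)) = (151985 + 452908)/(-5046142230 - 198*(16 + 176)) = 604893/(-5046142230 - 198*192) = 604893/(-5046142230 - 38016) = 604893/(-5046180246) = 604893*(-1/5046180246) = -201631/1682060082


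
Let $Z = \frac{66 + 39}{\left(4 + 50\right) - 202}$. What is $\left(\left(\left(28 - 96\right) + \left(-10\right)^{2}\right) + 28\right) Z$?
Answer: $- \frac{1575}{37} \approx -42.568$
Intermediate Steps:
$Z = - \frac{105}{148}$ ($Z = \frac{105}{54 - 202} = \frac{105}{-148} = 105 \left(- \frac{1}{148}\right) = - \frac{105}{148} \approx -0.70946$)
$\left(\left(\left(28 - 96\right) + \left(-10\right)^{2}\right) + 28\right) Z = \left(\left(\left(28 - 96\right) + \left(-10\right)^{2}\right) + 28\right) \left(- \frac{105}{148}\right) = \left(\left(-68 + 100\right) + 28\right) \left(- \frac{105}{148}\right) = \left(32 + 28\right) \left(- \frac{105}{148}\right) = 60 \left(- \frac{105}{148}\right) = - \frac{1575}{37}$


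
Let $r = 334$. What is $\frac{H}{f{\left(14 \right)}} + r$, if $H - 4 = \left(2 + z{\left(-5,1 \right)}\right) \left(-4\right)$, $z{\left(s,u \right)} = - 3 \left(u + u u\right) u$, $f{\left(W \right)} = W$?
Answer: $\frac{2348}{7} \approx 335.43$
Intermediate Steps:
$z{\left(s,u \right)} = u \left(- 3 u - 3 u^{2}\right)$ ($z{\left(s,u \right)} = - 3 \left(u + u^{2}\right) u = \left(- 3 u - 3 u^{2}\right) u = u \left(- 3 u - 3 u^{2}\right)$)
$H = 20$ ($H = 4 + \left(2 + 3 \cdot 1^{2} \left(-1 - 1\right)\right) \left(-4\right) = 4 + \left(2 + 3 \cdot 1 \left(-1 - 1\right)\right) \left(-4\right) = 4 + \left(2 + 3 \cdot 1 \left(-2\right)\right) \left(-4\right) = 4 + \left(2 - 6\right) \left(-4\right) = 4 - -16 = 4 + 16 = 20$)
$\frac{H}{f{\left(14 \right)}} + r = \frac{1}{14} \cdot 20 + 334 = \frac{10}{7} + 334 = \frac{2348}{7}$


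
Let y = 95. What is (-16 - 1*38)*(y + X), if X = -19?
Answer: -4104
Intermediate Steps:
(-16 - 1*38)*(y + X) = (-16 - 1*38)*(95 - 19) = (-16 - 38)*76 = -54*76 = -4104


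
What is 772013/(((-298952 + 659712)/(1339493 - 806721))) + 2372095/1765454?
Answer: 45384017831730534/39806574065 ≈ 1.1401e+6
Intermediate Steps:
772013/(((-298952 + 659712)/(1339493 - 806721))) + 2372095/1765454 = 772013/((360760/532772)) + 2372095*(1/1765454) = 772013/((360760*(1/532772))) + 2372095/1765454 = 772013/(90190/133193) + 2372095/1765454 = 772013*(133193/90190) + 2372095/1765454 = 102826727509/90190 + 2372095/1765454 = 45384017831730534/39806574065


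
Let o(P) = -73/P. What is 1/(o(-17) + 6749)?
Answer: 17/114806 ≈ 0.00014808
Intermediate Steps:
1/(o(-17) + 6749) = 1/(-73/(-17) + 6749) = 1/(-73*(-1/17) + 6749) = 1/(73/17 + 6749) = 1/(114806/17) = 17/114806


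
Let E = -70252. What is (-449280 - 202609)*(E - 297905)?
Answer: 239997498573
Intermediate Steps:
(-449280 - 202609)*(E - 297905) = (-449280 - 202609)*(-70252 - 297905) = -651889*(-368157) = 239997498573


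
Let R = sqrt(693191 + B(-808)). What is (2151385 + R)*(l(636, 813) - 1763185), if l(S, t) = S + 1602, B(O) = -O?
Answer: -3788474961595 - 5282841*sqrt(77111) ≈ -3.7899e+12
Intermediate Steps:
R = 3*sqrt(77111) (R = sqrt(693191 - 1*(-808)) = sqrt(693191 + 808) = sqrt(693999) = 3*sqrt(77111) ≈ 833.07)
l(S, t) = 1602 + S
(2151385 + R)*(l(636, 813) - 1763185) = (2151385 + 3*sqrt(77111))*((1602 + 636) - 1763185) = (2151385 + 3*sqrt(77111))*(2238 - 1763185) = (2151385 + 3*sqrt(77111))*(-1760947) = -3788474961595 - 5282841*sqrt(77111)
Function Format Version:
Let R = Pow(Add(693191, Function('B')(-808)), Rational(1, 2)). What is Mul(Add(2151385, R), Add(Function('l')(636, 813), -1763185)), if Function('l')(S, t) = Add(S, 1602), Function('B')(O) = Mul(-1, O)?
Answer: Add(-3788474961595, Mul(-5282841, Pow(77111, Rational(1, 2)))) ≈ -3.7899e+12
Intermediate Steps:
R = Mul(3, Pow(77111, Rational(1, 2))) (R = Pow(Add(693191, Mul(-1, -808)), Rational(1, 2)) = Pow(Add(693191, 808), Rational(1, 2)) = Pow(693999, Rational(1, 2)) = Mul(3, Pow(77111, Rational(1, 2))) ≈ 833.07)
Function('l')(S, t) = Add(1602, S)
Mul(Add(2151385, R), Add(Function('l')(636, 813), -1763185)) = Mul(Add(2151385, Mul(3, Pow(77111, Rational(1, 2)))), Add(Add(1602, 636), -1763185)) = Mul(Add(2151385, Mul(3, Pow(77111, Rational(1, 2)))), Add(2238, -1763185)) = Mul(Add(2151385, Mul(3, Pow(77111, Rational(1, 2)))), -1760947) = Add(-3788474961595, Mul(-5282841, Pow(77111, Rational(1, 2))))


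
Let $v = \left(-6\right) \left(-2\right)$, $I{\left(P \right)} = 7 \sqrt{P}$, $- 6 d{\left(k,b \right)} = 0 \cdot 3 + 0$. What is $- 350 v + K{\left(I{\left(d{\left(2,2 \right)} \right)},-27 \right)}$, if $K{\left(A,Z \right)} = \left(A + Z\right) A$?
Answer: $-4200$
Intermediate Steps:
$d{\left(k,b \right)} = 0$ ($d{\left(k,b \right)} = - \frac{0 \cdot 3 + 0}{6} = - \frac{0 + 0}{6} = \left(- \frac{1}{6}\right) 0 = 0$)
$K{\left(A,Z \right)} = A \left(A + Z\right)$
$v = 12$
$- 350 v + K{\left(I{\left(d{\left(2,2 \right)} \right)},-27 \right)} = \left(-350\right) 12 + 7 \sqrt{0} \left(7 \sqrt{0} - 27\right) = -4200 + 7 \cdot 0 \left(7 \cdot 0 - 27\right) = -4200 + 0 \left(0 - 27\right) = -4200 + 0 \left(-27\right) = -4200 + 0 = -4200$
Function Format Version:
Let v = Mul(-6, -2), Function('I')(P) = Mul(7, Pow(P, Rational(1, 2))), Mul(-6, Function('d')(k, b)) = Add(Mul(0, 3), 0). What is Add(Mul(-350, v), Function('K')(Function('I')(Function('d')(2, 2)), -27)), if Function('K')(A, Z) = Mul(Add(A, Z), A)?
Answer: -4200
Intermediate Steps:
Function('d')(k, b) = 0 (Function('d')(k, b) = Mul(Rational(-1, 6), Add(Mul(0, 3), 0)) = Mul(Rational(-1, 6), Add(0, 0)) = Mul(Rational(-1, 6), 0) = 0)
Function('K')(A, Z) = Mul(A, Add(A, Z))
v = 12
Add(Mul(-350, v), Function('K')(Function('I')(Function('d')(2, 2)), -27)) = Add(Mul(-350, 12), Mul(Mul(7, Pow(0, Rational(1, 2))), Add(Mul(7, Pow(0, Rational(1, 2))), -27))) = Add(-4200, Mul(Mul(7, 0), Add(Mul(7, 0), -27))) = Add(-4200, Mul(0, Add(0, -27))) = Add(-4200, Mul(0, -27)) = Add(-4200, 0) = -4200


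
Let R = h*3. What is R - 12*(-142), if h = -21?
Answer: 1641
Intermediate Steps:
R = -63 (R = -21*3 = -63)
R - 12*(-142) = -63 - 12*(-142) = -63 + 1704 = 1641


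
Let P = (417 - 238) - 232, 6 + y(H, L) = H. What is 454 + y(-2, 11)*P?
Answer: 878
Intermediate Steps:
y(H, L) = -6 + H
P = -53 (P = 179 - 232 = -53)
454 + y(-2, 11)*P = 454 + (-6 - 2)*(-53) = 454 - 8*(-53) = 454 + 424 = 878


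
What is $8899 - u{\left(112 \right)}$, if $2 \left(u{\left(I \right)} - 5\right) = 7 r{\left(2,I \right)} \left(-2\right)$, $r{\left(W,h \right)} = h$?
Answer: $9678$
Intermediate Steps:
$u{\left(I \right)} = 5 - 7 I$ ($u{\left(I \right)} = 5 + \frac{7 I \left(-2\right)}{2} = 5 + \frac{\left(-14\right) I}{2} = 5 - 7 I$)
$8899 - u{\left(112 \right)} = 8899 - \left(5 - 784\right) = 8899 - -779 = 8899 + 779 = 9678$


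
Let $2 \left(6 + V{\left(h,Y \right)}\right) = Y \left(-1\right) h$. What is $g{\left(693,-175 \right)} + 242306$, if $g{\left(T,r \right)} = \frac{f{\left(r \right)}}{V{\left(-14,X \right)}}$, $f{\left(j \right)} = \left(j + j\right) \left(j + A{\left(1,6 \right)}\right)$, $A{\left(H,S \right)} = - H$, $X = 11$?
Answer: $\frac{17265326}{71} \approx 2.4317 \cdot 10^{5}$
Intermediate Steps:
$V{\left(h,Y \right)} = -6 - \frac{Y h}{2}$ ($V{\left(h,Y \right)} = -6 + \frac{Y \left(-1\right) h}{2} = -6 + \frac{- Y h}{2} = -6 + \frac{\left(-1\right) Y h}{2} = -6 - \frac{Y h}{2}$)
$f{\left(j \right)} = 2 j \left(-1 + j\right)$ ($f{\left(j \right)} = \left(j + j\right) \left(j - 1\right) = 2 j \left(j - 1\right) = 2 j \left(-1 + j\right)$)
$g{\left(T,r \right)} = \frac{2 r \left(-1 + r\right)}{71}$ ($g{\left(T,r \right)} = \frac{2 r \left(-1 + r\right)}{-6 - \frac{11}{2} \left(-14\right)} = \frac{2 r \left(-1 + r\right)}{-6 + 77} = \frac{2 r \left(-1 + r\right)}{71}$)
$g{\left(693,-175 \right)} + 242306 = \frac{2}{71} \left(-175\right) \left(-1 - 175\right) + 242306 = \frac{2}{71} \left(-175\right) \left(-176\right) + 242306 = \frac{61600}{71} + 242306 = \frac{17265326}{71}$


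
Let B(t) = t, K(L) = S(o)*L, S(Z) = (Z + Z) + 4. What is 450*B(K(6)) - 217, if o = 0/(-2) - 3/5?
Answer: 7343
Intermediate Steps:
o = -⅗ (o = 0*(-½) - 3*⅕ = 0 - ⅗ = -⅗ ≈ -0.60000)
S(Z) = 4 + 2*Z (S(Z) = 2*Z + 4 = 4 + 2*Z)
K(L) = 14*L/5 (K(L) = (4 + 2*(-⅗))*L = (4 - 6/5)*L = 14*L/5)
450*B(K(6)) - 217 = 450*((14/5)*6) - 217 = 450*(84/5) - 217 = 7560 - 217 = 7343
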